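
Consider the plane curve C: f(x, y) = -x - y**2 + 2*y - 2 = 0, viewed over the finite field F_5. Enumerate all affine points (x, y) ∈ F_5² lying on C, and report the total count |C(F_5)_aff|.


Affine F_5-points: {(0, 3), (0, 4), (3, 0), (3, 2), (4, 1)}; count = 5.

For each of the 25 pairs (x, y) ∈ F_5², evaluate f(x, y) mod 5. Record the zeros.
  x = 0: [0↦3, 1↦4, 2↦3, 3↦0, 4↦0]  zeros at y ∈ {3, 4}
  x = 1: [0↦2, 1↦3, 2↦2, 3↦4, 4↦4]  zeros at y ∈ ∅
  x = 2: [0↦1, 1↦2, 2↦1, 3↦3, 4↦3]  zeros at y ∈ ∅
  x = 3: [0↦0, 1↦1, 2↦0, 3↦2, 4↦2]  zeros at y ∈ {0, 2}
  x = 4: [0↦4, 1↦0, 2↦4, 3↦1, 4↦1]  zeros at y ∈ {1}
Collecting zeros: affine points = {(0, 3), (0, 4), (3, 0), (3, 2), (4, 1)}.
Total count |C(F_5)_aff| = 5.


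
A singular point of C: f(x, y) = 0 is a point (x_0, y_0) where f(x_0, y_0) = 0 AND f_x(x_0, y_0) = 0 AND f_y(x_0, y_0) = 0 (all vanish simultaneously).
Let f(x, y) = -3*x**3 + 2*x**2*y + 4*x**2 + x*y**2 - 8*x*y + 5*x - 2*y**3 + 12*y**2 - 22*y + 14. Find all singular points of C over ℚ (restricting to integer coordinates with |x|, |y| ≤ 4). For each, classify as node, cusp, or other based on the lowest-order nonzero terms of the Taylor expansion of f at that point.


Singular points: {(1, 2)}; classification: node.

Compute partial derivatives:
  f_x = -9*x**2 + 4*x*y + 8*x + y**2 - 8*y + 5.
  f_y = 2*x**2 + 2*x*y - 8*x - 6*y**2 + 24*y - 22.
Scan x_0 ∈ {−4, ..., 4}. For each x_0, f_y(x_0, y) is a polynomial in y; find its integer roots y ∈ {−4, ..., 4}, then test f_x and f at those candidates.
  x = -4: f_y(-4, y) = -6*y**2 + 16*y + 42; no integer root y with |y| ≤ 4.
  x = -3: f_y(-3, y) = -6*y**2 + 18*y + 20; no integer root y with |y| ≤ 4.
  x = -2: f_y(-2, y) = -6*y**2 + 20*y + 2; no integer root y with |y| ≤ 4.
  x = -1: f_y(-1, y) = -6*y**2 + 22*y - 12; vanishes at y ∈ {3}. (-1, 3): f_x = -39 ≠ 0.
  x = 0: f_y(0, y) = -6*y**2 + 24*y - 22; no integer root y with |y| ≤ 4.
  x = 1: f_y(1, y) = -6*y**2 + 26*y - 28; vanishes at y ∈ {2}. (1, 2): f_x = 0, f = 0 — SINGULAR.
  x = 2: f_y(2, y) = -6*y**2 + 28*y - 30; vanishes at y ∈ {3}. (2, 3): f_x = -6 ≠ 0.
  x = 3: f_y(3, y) = -6*y**2 + 30*y - 28; no integer root y with |y| ≤ 4.
  x = 4: f_y(4, y) = -6*y**2 + 32*y - 22; no integer root y with |y| ≤ 4.
Only singular point on the grid: (1, 2).
Classify: substitute x = 1 + u, y = 2 + v and expand: f = -3*u**3 + 2*u**2*v - u**2 + u*v**2 - 2*v**3 + v**2.
No constant or linear terms (consistent with a singular point). Quadratic part: -u**2 + v**2. Cubic part: -3*u**3 + 2*u**2*v + u*v**2 - 2*v**3.
The quadratic part v**2 - u**2 = (v − u)(v + u) splits into two distinct linear factors, so there are two distinct tangent lines y − 2 = ±(x − 1) — this is a node (ordinary double point).
Classification: node.


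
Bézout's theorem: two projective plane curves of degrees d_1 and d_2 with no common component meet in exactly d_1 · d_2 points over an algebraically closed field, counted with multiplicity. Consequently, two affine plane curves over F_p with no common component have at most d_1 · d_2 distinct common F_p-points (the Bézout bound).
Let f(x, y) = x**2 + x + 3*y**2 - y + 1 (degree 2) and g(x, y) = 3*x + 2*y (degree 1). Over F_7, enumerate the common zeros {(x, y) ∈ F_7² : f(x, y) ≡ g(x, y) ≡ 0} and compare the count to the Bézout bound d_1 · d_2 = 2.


Common zeros: ∅; count = 0; Bézout bound = 2.

deg(f) = 2, deg(g) = 1, so Bézout bound = 2.
Scan x ∈ F_7. For each x, list the y ∈ F_7 with f(x, y) ≡ 0 and those with g(x, y) ≡ 0 (mod 7); the common zeros in that column are the intersection.
  x = 0: f ≡ 0 at y ∈ ∅; g ≡ 0 at y ∈ {0}; common: ∅.
  x = 1: f ≡ 0 at y ∈ {6}; g ≡ 0 at y ∈ {2}; common: ∅.
  x = 2: f ≡ 0 at y ∈ {0, 5}; g ≡ 0 at y ∈ {4}; common: ∅.
  x = 3: f ≡ 0 at y ∈ ∅; g ≡ 0 at y ∈ {6}; common: ∅.
  x = 4: f ≡ 0 at y ∈ {0, 5}; g ≡ 0 at y ∈ {1}; common: ∅.
  x = 5: f ≡ 0 at y ∈ {6}; g ≡ 0 at y ∈ {3}; common: ∅.
  x = 6: f ≡ 0 at y ∈ ∅; g ≡ 0 at y ∈ {5}; common: ∅.
Collecting: common zeros = ∅, so the count is 0.
Comparison with the Bézout bound: 0 ≤ 2 = deg(f)·deg(g), as expected for curves with no common component (the affine F_7-count falls short of the bound because intersections may lie at infinity, over extension fields, or carry multiplicity).


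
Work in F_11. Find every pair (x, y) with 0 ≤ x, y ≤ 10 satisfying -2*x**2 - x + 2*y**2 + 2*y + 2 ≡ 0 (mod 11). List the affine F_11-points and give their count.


Affine F_11-points: {(1, 2), (1, 8), (4, 2), (4, 8), (7, 1), (7, 9), (8, 3), (8, 7), (9, 1), (9, 9)}; count = 10.

For each of the 121 pairs (x, y) ∈ F_11², evaluate f(x, y) mod 11. Record the zeros.
  x = 0: [0↦2, 1↦6, 2↦3, 3↦4, 4↦9, 5↦7, 6↦9, 7↦4, 8↦3, 9↦6, 10↦2]  zeros at y ∈ ∅
  x = 1: [0↦10, 1↦3, 2↦0, 3↦1, 4↦6, 5↦4, 6↦6, 7↦1, 8↦0, 9↦3, 10↦10]  zeros at y ∈ {2, 8}
  x = 2: [0↦3, 1↦7, 2↦4, 3↦5, 4↦10, 5↦8, 6↦10, 7↦5, 8↦4, 9↦7, 10↦3]  zeros at y ∈ ∅
  x = 3: [0↦3, 1↦7, 2↦4, 3↦5, 4↦10, 5↦8, 6↦10, 7↦5, 8↦4, 9↦7, 10↦3]  zeros at y ∈ ∅
  x = 4: [0↦10, 1↦3, 2↦0, 3↦1, 4↦6, 5↦4, 6↦6, 7↦1, 8↦0, 9↦3, 10↦10]  zeros at y ∈ {2, 8}
  x = 5: [0↦2, 1↦6, 2↦3, 3↦4, 4↦9, 5↦7, 6↦9, 7↦4, 8↦3, 9↦6, 10↦2]  zeros at y ∈ ∅
  x = 6: [0↦1, 1↦5, 2↦2, 3↦3, 4↦8, 5↦6, 6↦8, 7↦3, 8↦2, 9↦5, 10↦1]  zeros at y ∈ ∅
  x = 7: [0↦7, 1↦0, 2↦8, 3↦9, 4↦3, 5↦1, 6↦3, 7↦9, 8↦8, 9↦0, 10↦7]  zeros at y ∈ {1, 9}
  x = 8: [0↦9, 1↦2, 2↦10, 3↦0, 4↦5, 5↦3, 6↦5, 7↦0, 8↦10, 9↦2, 10↦9]  zeros at y ∈ {3, 7}
  x = 9: [0↦7, 1↦0, 2↦8, 3↦9, 4↦3, 5↦1, 6↦3, 7↦9, 8↦8, 9↦0, 10↦7]  zeros at y ∈ {1, 9}
  x = 10: [0↦1, 1↦5, 2↦2, 3↦3, 4↦8, 5↦6, 6↦8, 7↦3, 8↦2, 9↦5, 10↦1]  zeros at y ∈ ∅
Collecting zeros: affine points = {(1, 2), (1, 8), (4, 2), (4, 8), (7, 1), (7, 9), (8, 3), (8, 7), (9, 1), (9, 9)}.
Total count |C(F_11)_aff| = 10.


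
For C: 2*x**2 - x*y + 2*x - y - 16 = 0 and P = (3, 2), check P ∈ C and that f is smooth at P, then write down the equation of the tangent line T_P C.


Tangent line at P: 12*x - 4*y - 28 = 0.

Step 1: f(3, 2) = 0, so P lies on C.
Step 2: partial derivatives
  f_x(x, y) = 4*x - y + 2, f_y(x, y) = -x - 1.
  f_x(P) = 12, f_y(P) = -4 (gradient nonzero, so P is smooth).
Step 3: tangent line at P: 12·(x − 3) + -4·(y − 2) = 0.
Expanding: 12*x - 4*y - 28 = 0.


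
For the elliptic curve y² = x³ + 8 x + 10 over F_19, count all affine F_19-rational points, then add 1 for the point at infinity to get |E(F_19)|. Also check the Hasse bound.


Affine points = {(1, 0), (3, 2), (3, 17), (4, 7), (4, 12), (5, 2), (5, 17), (8, 4), (8, 15), (10, 8), (10, 11), (11, 2), (11, 17), (14, 4), (14, 15), (15, 3), (15, 16), (16, 4), (16, 15), (17, 9), (17, 10), (18, 1), (18, 18)}; affine count = 23; |E(F_19)| = 24.

Discriminant check: Δ ∝ 4a³ + 27b² = 4·8³ + 27·10² = 4·512 + 27·100 ≡ 17 (mod 19). Nonzero ⇒ E is nonsingular.
For each x ∈ F_19, compute rhs = x³ + 8·x + 10 mod 19, then count y ∈ F_19 with y² ≡ rhs.
  x = 0: rhs = 10, matching y values: none (0 points).
  x = 1: rhs = 0, matching y values: 0 (1 points).
  x = 2: rhs = 15, matching y values: none (0 points).
  x = 3: rhs = 4, matching y values: 2, 17 (2 points).
  x = 4: rhs = 11, matching y values: 7, 12 (2 points).
  x = 5: rhs = 4, matching y values: 2, 17 (2 points).
  x = 6: rhs = 8, matching y values: none (0 points).
  x = 7: rhs = 10, matching y values: none (0 points).
  x = 8: rhs = 16, matching y values: 4, 15 (2 points).
  x = 9: rhs = 13, matching y values: none (0 points).
  x = 10: rhs = 7, matching y values: 8, 11 (2 points).
  x = 11: rhs = 4, matching y values: 2, 17 (2 points).
  x = 12: rhs = 10, matching y values: none (0 points).
  x = 13: rhs = 12, matching y values: none (0 points).
  x = 14: rhs = 16, matching y values: 4, 15 (2 points).
  x = 15: rhs = 9, matching y values: 3, 16 (2 points).
  x = 16: rhs = 16, matching y values: 4, 15 (2 points).
  x = 17: rhs = 5, matching y values: 9, 10 (2 points).
  x = 18: rhs = 1, matching y values: 1, 18 (2 points).
Total affine count: 23.
Full point count |E(F_19)| = 23 + 1 = 24.
Hasse bound: |24 − (19+1)| = |4| = 4 ≤ 2√19 ≈ 8.7178 ✓.


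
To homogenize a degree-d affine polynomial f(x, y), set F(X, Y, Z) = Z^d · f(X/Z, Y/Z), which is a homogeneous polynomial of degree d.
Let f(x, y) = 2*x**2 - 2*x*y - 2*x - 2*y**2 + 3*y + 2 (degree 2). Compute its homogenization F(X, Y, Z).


F(X, Y, Z) = 2*X**2 - 2*X*Y - 2*X*Z - 2*Y**2 + 3*Y*Z + 2*Z**2

deg(f) = 2.
Substitute x = X/Z, y = Y/Z into f, then multiply by Z^2.
  monomial 2·x^2·y^0 ↦ 2·X^2·Y^0·Z^0.
  monomial -2·x^1·y^1 ↦ -2·X^1·Y^1·Z^0.
  monomial -2·x^1·y^0 ↦ -2·X^1·Y^0·Z^1.
  monomial -2·x^0·y^2 ↦ -2·X^0·Y^2·Z^0.
  monomial 3·x^0·y^1 ↦ 3·X^0·Y^1·Z^1.
  monomial 2·x^0·y^0 ↦ 2·X^0·Y^0·Z^2.
Collecting: F(X, Y, Z) = 2*X**2 - 2*X*Y - 2*X*Z - 2*Y**2 + 3*Y*Z + 2*Z**2.


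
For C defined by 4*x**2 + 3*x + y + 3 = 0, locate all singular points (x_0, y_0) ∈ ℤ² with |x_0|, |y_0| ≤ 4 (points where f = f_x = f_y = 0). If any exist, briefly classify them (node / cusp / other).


No singular points in the scanned grid; C is smooth there.

Compute partial derivatives:
  f_x = 8*x + 3.
  f_y = 1.
f_y = 1 is a nonzero constant, so f_y never vanishes: no point (x, y) can satisfy f = f_x = f_y = 0. In particular no (x, y) ∈ {−4, ..., 4}² is singular; the curve is smooth.


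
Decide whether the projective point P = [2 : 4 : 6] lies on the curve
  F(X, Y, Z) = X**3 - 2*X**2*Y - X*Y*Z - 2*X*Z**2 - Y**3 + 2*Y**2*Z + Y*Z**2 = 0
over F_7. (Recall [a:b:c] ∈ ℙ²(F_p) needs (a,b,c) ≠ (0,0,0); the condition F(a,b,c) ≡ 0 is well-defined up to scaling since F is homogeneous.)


F(2,4,6) ≡ 0 (mod 7); P is on the curve.

Evaluate F(2, 4, 6) term-by-term (mod 7).
  X**3 ↦ 1·8·1·1 = 8
  -2*X**2*Y ↦ -2·4·4·1 = -32
  -X*Y*Z ↦ -1·2·4·6 = -48
  -2*X*Z**2 ↦ -2·2·1·36 = -144
  -Y**3 ↦ -1·1·64·1 = -64
  2*Y**2*Z ↦ 2·1·16·6 = 192
  Y*Z**2 ↦ 1·1·4·36 = 144
Sum: F(2, 4, 6) = (8) + (-32) + (-48) + (-144) + (-64) + (192) + (144) = 56.
Reducing mod 7: 56 ≡ 0 (mod 7).
Since F(a, b, c) ≡ 0 (mod 7), P lies on the curve.


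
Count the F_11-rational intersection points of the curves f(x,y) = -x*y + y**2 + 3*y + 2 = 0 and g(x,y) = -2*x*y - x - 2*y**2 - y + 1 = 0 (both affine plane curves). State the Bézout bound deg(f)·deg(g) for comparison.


Common zeros: {(0, 10)}; count = 1; Bézout bound = 4.

deg(f) = 2, deg(g) = 2, so Bézout bound = 4.
Scan x ∈ F_11. For each x, list the y ∈ F_11 with f(x, y) ≡ 0 and those with g(x, y) ≡ 0 (mod 11); the common zeros in that column are the intersection.
  x = 0: f ≡ 0 at y ∈ {9, 10}; g ≡ 0 at y ∈ {6, 10}; common: {10}.
  x = 1: f ≡ 0 at y ∈ ∅; g ≡ 0 at y ∈ {0, 4}; common: ∅.
  x = 2: f ≡ 0 at y ∈ {4, 6}; g ≡ 0 at y ∈ ∅; common: ∅.
  x = 3: f ≡ 0 at y ∈ {3, 8}; g ≡ 0 at y ∈ {1}; common: ∅.
  x = 4: f ≡ 0 at y ∈ {5, 7}; g ≡ 0 at y ∈ ∅; common: ∅.
  x = 5: f ≡ 0 at y ∈ ∅; g ≡ 0 at y ∈ {3, 8}; common: ∅.
  x = 6: f ≡ 0 at y ∈ {1, 2}; g ≡ 0 at y ∈ ∅; common: ∅.
  x = 7: f ≡ 0 at y ∈ ∅; g ≡ 0 at y ∈ {2, 7}; common: ∅.
  x = 8: f ≡ 0 at y ∈ ∅; g ≡ 0 at y ∈ ∅; common: ∅.
  x = 9: f ≡ 0 at y ∈ ∅; g ≡ 0 at y ∈ {9}; common: ∅.
  x = 10: f ≡ 0 at y ∈ ∅; g ≡ 0 at y ∈ ∅; common: ∅.
Collecting: common zeros = {(0, 10)}, so the count is 1.
Comparison with the Bézout bound: 1 ≤ 4 = deg(f)·deg(g), as expected for curves with no common component (the affine F_11-count falls short of the bound because intersections may lie at infinity, over extension fields, or carry multiplicity).


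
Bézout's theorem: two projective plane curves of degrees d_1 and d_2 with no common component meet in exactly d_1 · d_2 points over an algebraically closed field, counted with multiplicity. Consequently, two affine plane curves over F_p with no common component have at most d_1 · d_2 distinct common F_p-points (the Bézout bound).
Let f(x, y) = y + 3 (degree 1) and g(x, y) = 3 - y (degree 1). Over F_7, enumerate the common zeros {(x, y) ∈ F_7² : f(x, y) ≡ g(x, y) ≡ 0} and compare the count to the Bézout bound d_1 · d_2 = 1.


Common zeros: ∅; count = 0; Bézout bound = 1.

deg(f) = 1, deg(g) = 1, so Bézout bound = 1.
Scan x ∈ F_7. For each x, list the y ∈ F_7 with f(x, y) ≡ 0 and those with g(x, y) ≡ 0 (mod 7); the common zeros in that column are the intersection.
  x = 0: f ≡ 0 at y ∈ {4}; g ≡ 0 at y ∈ {3}; common: ∅.
  x = 1: f ≡ 0 at y ∈ {4}; g ≡ 0 at y ∈ {3}; common: ∅.
  x = 2: f ≡ 0 at y ∈ {4}; g ≡ 0 at y ∈ {3}; common: ∅.
  x = 3: f ≡ 0 at y ∈ {4}; g ≡ 0 at y ∈ {3}; common: ∅.
  x = 4: f ≡ 0 at y ∈ {4}; g ≡ 0 at y ∈ {3}; common: ∅.
  x = 5: f ≡ 0 at y ∈ {4}; g ≡ 0 at y ∈ {3}; common: ∅.
  x = 6: f ≡ 0 at y ∈ {4}; g ≡ 0 at y ∈ {3}; common: ∅.
Collecting: common zeros = ∅, so the count is 0.
Comparison with the Bézout bound: 0 ≤ 1 = deg(f)·deg(g), as expected for curves with no common component (the affine F_7-count falls short of the bound because intersections may lie at infinity, over extension fields, or carry multiplicity).


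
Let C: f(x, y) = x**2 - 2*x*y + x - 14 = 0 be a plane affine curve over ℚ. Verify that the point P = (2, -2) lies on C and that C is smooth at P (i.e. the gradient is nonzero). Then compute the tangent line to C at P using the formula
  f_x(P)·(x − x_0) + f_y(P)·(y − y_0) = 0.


Tangent line at P: 9*x - 4*y - 26 = 0.

Step 1: f(2, -2) = 0, so P lies on C.
Step 2: partial derivatives
  f_x(x, y) = 2*x - 2*y + 1, f_y(x, y) = -2*x.
  f_x(P) = 9, f_y(P) = -4 (gradient nonzero, so P is smooth).
Step 3: tangent line at P: 9·(x − 2) + -4·(y − -2) = 0.
Expanding: 9*x - 4*y - 26 = 0.


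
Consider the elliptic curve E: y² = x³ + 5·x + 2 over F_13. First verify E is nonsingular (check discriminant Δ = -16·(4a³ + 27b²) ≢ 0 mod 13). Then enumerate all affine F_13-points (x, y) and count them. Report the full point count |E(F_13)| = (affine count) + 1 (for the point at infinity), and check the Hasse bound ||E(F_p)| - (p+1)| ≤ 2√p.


Affine points = {(5, 3), (5, 10), (6, 1), (6, 12), (7, 4), (7, 9), (9, 3), (9, 10), (10, 5), (10, 8), (11, 6), (11, 7), (12, 3), (12, 10)}; affine count = 14; |E(F_13)| = 15.

Discriminant check: Δ ∝ 4a³ + 27b² = 4·5³ + 27·2² = 4·125 + 27·4 ≡ 10 (mod 13). Nonzero ⇒ E is nonsingular.
For each x ∈ F_13, compute rhs = x³ + 5·x + 2 mod 13, then count y ∈ F_13 with y² ≡ rhs.
  x = 0: rhs = 2, matching y values: none (0 points).
  x = 1: rhs = 8, matching y values: none (0 points).
  x = 2: rhs = 7, matching y values: none (0 points).
  x = 3: rhs = 5, matching y values: none (0 points).
  x = 4: rhs = 8, matching y values: none (0 points).
  x = 5: rhs = 9, matching y values: 3, 10 (2 points).
  x = 6: rhs = 1, matching y values: 1, 12 (2 points).
  x = 7: rhs = 3, matching y values: 4, 9 (2 points).
  x = 8: rhs = 8, matching y values: none (0 points).
  x = 9: rhs = 9, matching y values: 3, 10 (2 points).
  x = 10: rhs = 12, matching y values: 5, 8 (2 points).
  x = 11: rhs = 10, matching y values: 6, 7 (2 points).
  x = 12: rhs = 9, matching y values: 3, 10 (2 points).
Total affine count: 14.
Full point count |E(F_13)| = 14 + 1 = 15.
Hasse bound: |15 − (13+1)| = |1| = 1 ≤ 2√13 ≈ 7.2111 ✓.


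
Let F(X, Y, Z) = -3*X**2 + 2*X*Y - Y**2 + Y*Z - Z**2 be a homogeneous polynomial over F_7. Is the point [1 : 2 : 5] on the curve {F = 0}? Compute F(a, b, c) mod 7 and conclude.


F(1,2,5) ≡ 3 (mod 7); P is NOT on the curve.

Evaluate F(1, 2, 5) term-by-term (mod 7).
  -3*X**2 ↦ -3·1·1·1 = -3
  2*X*Y ↦ 2·1·2·1 = 4
  -Y**2 ↦ -1·1·4·1 = -4
  Y*Z ↦ 1·1·2·5 = 10
  -Z**2 ↦ -1·1·1·25 = -25
Sum: F(1, 2, 5) = (-3) + (4) + (-4) + (10) + (-25) = -18.
Reducing mod 7: -18 ≡ 3 (mod 7).
Since F(a, b, c) ≡ 3 ≠ 0 (mod 7), P does NOT lie on the curve.


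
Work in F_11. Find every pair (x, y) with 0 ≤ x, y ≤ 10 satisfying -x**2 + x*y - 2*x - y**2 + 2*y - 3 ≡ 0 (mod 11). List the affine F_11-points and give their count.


Affine F_11-points: {(0, 4), (0, 9), (2, 0), (2, 4), (4, 1), (4, 5), (6, 1), (6, 7), (7, 0), (7, 9), (10, 5), (10, 7)}; count = 12.

For each of the 121 pairs (x, y) ∈ F_11², evaluate f(x, y) mod 11. Record the zeros.
  x = 0: [0↦8, 1↦9, 2↦8, 3↦5, 4↦0, 5↦4, 6↦6, 7↦6, 8↦4, 9↦0, 10↦5]  zeros at y ∈ {4, 9}
  x = 1: [0↦5, 1↦7, 2↦7, 3↦5, 4↦1, 5↦6, 6↦9, 7↦10, 8↦9, 9↦6, 10↦1]  zeros at y ∈ ∅
  x = 2: [0↦0, 1↦3, 2↦4, 3↦3, 4↦0, 5↦6, 6↦10, 7↦1, 8↦1, 9↦10, 10↦6]  zeros at y ∈ {0, 4}
  x = 3: [0↦4, 1↦8, 2↦10, 3↦10, 4↦8, 5↦4, 6↦9, 7↦1, 8↦2, 9↦1, 10↦9]  zeros at y ∈ ∅
  x = 4: [0↦6, 1↦0, 2↦3, 3↦4, 4↦3, 5↦0, 6↦6, 7↦10, 8↦1, 9↦1, 10↦10]  zeros at y ∈ {1, 5}
  x = 5: [0↦6, 1↦1, 2↦5, 3↦7, 4↦7, 5↦5, 6↦1, 7↦6, 8↦9, 9↦10, 10↦9]  zeros at y ∈ ∅
  x = 6: [0↦4, 1↦0, 2↦5, 3↦8, 4↦9, 5↦8, 6↦5, 7↦0, 8↦4, 9↦6, 10↦6]  zeros at y ∈ {1, 7}
  x = 7: [0↦0, 1↦8, 2↦3, 3↦7, 4↦9, 5↦9, 6↦7, 7↦3, 8↦8, 9↦0, 10↦1]  zeros at y ∈ {0, 9}
  x = 8: [0↦5, 1↦3, 2↦10, 3↦4, 4↦7, 5↦8, 6↦7, 7↦4, 8↦10, 9↦3, 10↦5]  zeros at y ∈ ∅
  x = 9: [0↦8, 1↦7, 2↦4, 3↦10, 4↦3, 5↦5, 6↦5, 7↦3, 8↦10, 9↦4, 10↦7]  zeros at y ∈ ∅
  x = 10: [0↦9, 1↦9, 2↦7, 3↦3, 4↦8, 5↦0, 6↦1, 7↦0, 8↦8, 9↦3, 10↦7]  zeros at y ∈ {5, 7}
Collecting zeros: affine points = {(0, 4), (0, 9), (2, 0), (2, 4), (4, 1), (4, 5), (6, 1), (6, 7), (7, 0), (7, 9), (10, 5), (10, 7)}.
Total count |C(F_11)_aff| = 12.


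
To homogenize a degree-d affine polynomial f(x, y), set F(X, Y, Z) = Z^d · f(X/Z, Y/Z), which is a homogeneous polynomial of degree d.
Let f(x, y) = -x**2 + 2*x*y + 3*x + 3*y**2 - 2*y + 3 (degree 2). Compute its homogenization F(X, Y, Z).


F(X, Y, Z) = -X**2 + 2*X*Y + 3*X*Z + 3*Y**2 - 2*Y*Z + 3*Z**2

deg(f) = 2.
Substitute x = X/Z, y = Y/Z into f, then multiply by Z^2.
  monomial -1·x^2·y^0 ↦ -1·X^2·Y^0·Z^0.
  monomial 2·x^1·y^1 ↦ 2·X^1·Y^1·Z^0.
  monomial 3·x^1·y^0 ↦ 3·X^1·Y^0·Z^1.
  monomial 3·x^0·y^2 ↦ 3·X^0·Y^2·Z^0.
  monomial -2·x^0·y^1 ↦ -2·X^0·Y^1·Z^1.
  monomial 3·x^0·y^0 ↦ 3·X^0·Y^0·Z^2.
Collecting: F(X, Y, Z) = -X**2 + 2*X*Y + 3*X*Z + 3*Y**2 - 2*Y*Z + 3*Z**2.


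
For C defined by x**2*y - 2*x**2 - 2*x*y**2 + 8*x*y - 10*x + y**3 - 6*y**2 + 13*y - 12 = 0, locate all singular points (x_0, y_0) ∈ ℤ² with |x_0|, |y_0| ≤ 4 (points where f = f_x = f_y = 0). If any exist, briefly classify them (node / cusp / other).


Singular points: {(-2, 1)}; classification: node.

Compute partial derivatives:
  f_x = 2*x*y - 4*x - 2*y**2 + 8*y - 10.
  f_y = x**2 - 4*x*y + 8*x + 3*y**2 - 12*y + 13.
Scan x_0 ∈ {−4, ..., 4}. For each x_0, f_y(x_0, y) is a polynomial in y; find its integer roots y ∈ {−4, ..., 4}, then test f_x and f at those candidates.
  x = -4: f_y(-4, y) = 3*y**2 + 4*y - 3; no integer root y with |y| ≤ 4.
  x = -3: f_y(-3, y) = 3*y**2 - 2; no integer root y with |y| ≤ 4.
  x = -2: f_y(-2, y) = 3*y**2 - 4*y + 1; vanishes at y ∈ {1}. (-2, 1): f_x = 0, f = 0 — SINGULAR.
  x = -1: f_y(-1, y) = 3*y**2 - 8*y + 6; no integer root y with |y| ≤ 4.
  x = 0: f_y(0, y) = 3*y**2 - 12*y + 13; no integer root y with |y| ≤ 4.
  x = 1: f_y(1, y) = 3*y**2 - 16*y + 22; no integer root y with |y| ≤ 4.
  x = 2: f_y(2, y) = 3*y**2 - 20*y + 33; vanishes at y ∈ {3}. (2, 3): f_x = 0 but f = -4 ≠ 0.
  x = 3: f_y(3, y) = 3*y**2 - 24*y + 46; no integer root y with |y| ≤ 4.
  x = 4: f_y(4, y) = 3*y**2 - 28*y + 61; no integer root y with |y| ≤ 4.
Only singular point on the grid: (-2, 1).
Classify: substitute x = -2 + u, y = 1 + v and expand: f = u**2*v - u**2 - 2*u*v**2 + v**3 + v**2.
No constant or linear terms (consistent with a singular point). Quadratic part: -u**2 + v**2. Cubic part: u**2*v - 2*u*v**2 + v**3.
The quadratic part v**2 - u**2 = (v − u)(v + u) splits into two distinct linear factors, so there are two distinct tangent lines y − 1 = ±(x − -2) — this is a node (ordinary double point).
Classification: node.


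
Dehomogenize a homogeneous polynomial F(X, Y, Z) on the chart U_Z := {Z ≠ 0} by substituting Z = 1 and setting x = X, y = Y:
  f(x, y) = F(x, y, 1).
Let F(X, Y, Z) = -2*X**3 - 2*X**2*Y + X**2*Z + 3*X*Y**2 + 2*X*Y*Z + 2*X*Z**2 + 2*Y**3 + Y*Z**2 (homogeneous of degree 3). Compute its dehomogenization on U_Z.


f(x, y) = -2*x**3 - 2*x**2*y + x**2 + 3*x*y**2 + 2*x*y + 2*x + 2*y**3 + y

On U_Z we set Z = 1. Each monomial c·X^i·Y^j·Z^k in F becomes c·x^i·y^j·1^k = c·x^i·y^j.
Substituting Z = 1: F(X, Y, 1) = -2*x**3 - 2*x**2*y + x**2 + 3*x*y**2 + 2*x*y + 2*x + 2*y**3 + y.
Note: deg(f) ≤ deg(F) = 3; strict inequality happens when F is divisible by Z (lost terms).


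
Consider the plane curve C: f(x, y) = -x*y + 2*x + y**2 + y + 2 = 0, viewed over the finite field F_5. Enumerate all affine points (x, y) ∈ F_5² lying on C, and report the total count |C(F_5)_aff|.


Affine F_5-points: {(1, 1), (1, 4), (4, 0), (4, 3)}; count = 4.

For each of the 25 pairs (x, y) ∈ F_5², evaluate f(x, y) mod 5. Record the zeros.
  x = 0: [0↦2, 1↦4, 2↦3, 3↦4, 4↦2]  zeros at y ∈ ∅
  x = 1: [0↦4, 1↦0, 2↦3, 3↦3, 4↦0]  zeros at y ∈ {1, 4}
  x = 2: [0↦1, 1↦1, 2↦3, 3↦2, 4↦3]  zeros at y ∈ ∅
  x = 3: [0↦3, 1↦2, 2↦3, 3↦1, 4↦1]  zeros at y ∈ ∅
  x = 4: [0↦0, 1↦3, 2↦3, 3↦0, 4↦4]  zeros at y ∈ {0, 3}
Collecting zeros: affine points = {(1, 1), (1, 4), (4, 0), (4, 3)}.
Total count |C(F_5)_aff| = 4.


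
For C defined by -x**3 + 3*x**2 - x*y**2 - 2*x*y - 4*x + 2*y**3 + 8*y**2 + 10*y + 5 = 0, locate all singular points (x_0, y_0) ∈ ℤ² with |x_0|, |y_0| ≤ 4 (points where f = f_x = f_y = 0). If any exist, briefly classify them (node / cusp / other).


Singular points: {(1, -1)}; classification: cusp.

Compute partial derivatives:
  f_x = -3*x**2 + 6*x - y**2 - 2*y - 4.
  f_y = -2*x*y - 2*x + 6*y**2 + 16*y + 10.
Scan x_0 ∈ {−4, ..., 4}. For each x_0, f_y(x_0, y) is a polynomial in y; find its integer roots y ∈ {−4, ..., 4}, then test f_x and f at those candidates.
  x = -4: f_y(-4, y) = 6*y**2 + 24*y + 18; vanishes at y ∈ {-3, -1}. (-4, -3): f_x = -79 ≠ 0; (-4, -1): f_x = -75 ≠ 0.
  x = -3: f_y(-3, y) = 6*y**2 + 22*y + 16; vanishes at y ∈ {-1}. (-3, -1): f_x = -48 ≠ 0.
  x = -2: f_y(-2, y) = 6*y**2 + 20*y + 14; vanishes at y ∈ {-1}. (-2, -1): f_x = -27 ≠ 0.
  x = -1: f_y(-1, y) = 6*y**2 + 18*y + 12; vanishes at y ∈ {-2, -1}. (-1, -2): f_x = -13 ≠ 0; (-1, -1): f_x = -12 ≠ 0.
  x = 0: f_y(0, y) = 6*y**2 + 16*y + 10; vanishes at y ∈ {-1}. (0, -1): f_x = -3 ≠ 0.
  x = 1: f_y(1, y) = 6*y**2 + 14*y + 8; vanishes at y ∈ {-1}. (1, -1): f_x = 0, f = 0 — SINGULAR.
  x = 2: f_y(2, y) = 6*y**2 + 12*y + 6; vanishes at y ∈ {-1}. (2, -1): f_x = -3 ≠ 0.
  x = 3: f_y(3, y) = 6*y**2 + 10*y + 4; vanishes at y ∈ {-1}. (3, -1): f_x = -12 ≠ 0.
  x = 4: f_y(4, y) = 6*y**2 + 8*y + 2; vanishes at y ∈ {-1}. (4, -1): f_x = -27 ≠ 0.
Only singular point on the grid: (1, -1).
Classify: substitute x = 1 + u, y = -1 + v and expand: f = -u**3 - u*v**2 + 2*v**3 + v**2.
No constant or linear terms (consistent with a singular point). Quadratic part: v**2. Cubic part: -u**3 - u*v**2 + 2*v**3.
The quadratic part v**2 is a perfect square, so there is a single (double) tangent line v = 0, i.e. y = -1. Restricting the cubic part to that line (v = 0) leaves -u**3 ≠ 0, so f is not divisible by v and the branch is v² ≈ u**3 to lowest order — this is a cusp.
Classification: cusp.


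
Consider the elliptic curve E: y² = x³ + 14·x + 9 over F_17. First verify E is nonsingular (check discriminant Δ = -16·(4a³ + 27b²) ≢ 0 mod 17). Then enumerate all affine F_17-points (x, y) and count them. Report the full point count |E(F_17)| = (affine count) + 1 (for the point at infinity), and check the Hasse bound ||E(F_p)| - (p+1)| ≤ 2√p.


Affine points = {(0, 3), (0, 14), (5, 0), (7, 5), (7, 12), (8, 2), (8, 15), (11, 7), (11, 10), (12, 1), (12, 16), (13, 5), (13, 12), (14, 5), (14, 12)}; affine count = 15; |E(F_17)| = 16.

Discriminant check: Δ ∝ 4a³ + 27b² = 4·14³ + 27·9² = 4·2744 + 27·81 ≡ 5 (mod 17). Nonzero ⇒ E is nonsingular.
For each x ∈ F_17, compute rhs = x³ + 14·x + 9 mod 17, then count y ∈ F_17 with y² ≡ rhs.
  x = 0: rhs = 9, matching y values: 3, 14 (2 points).
  x = 1: rhs = 7, matching y values: none (0 points).
  x = 2: rhs = 11, matching y values: none (0 points).
  x = 3: rhs = 10, matching y values: none (0 points).
  x = 4: rhs = 10, matching y values: none (0 points).
  x = 5: rhs = 0, matching y values: 0 (1 points).
  x = 6: rhs = 3, matching y values: none (0 points).
  x = 7: rhs = 8, matching y values: 5, 12 (2 points).
  x = 8: rhs = 4, matching y values: 2, 15 (2 points).
  x = 9: rhs = 14, matching y values: none (0 points).
  x = 10: rhs = 10, matching y values: none (0 points).
  x = 11: rhs = 15, matching y values: 7, 10 (2 points).
  x = 12: rhs = 1, matching y values: 1, 16 (2 points).
  x = 13: rhs = 8, matching y values: 5, 12 (2 points).
  x = 14: rhs = 8, matching y values: 5, 12 (2 points).
  x = 15: rhs = 7, matching y values: none (0 points).
  x = 16: rhs = 11, matching y values: none (0 points).
Total affine count: 15.
Full point count |E(F_17)| = 15 + 1 = 16.
Hasse bound: |16 − (17+1)| = |-2| = 2 ≤ 2√17 ≈ 8.2462 ✓.


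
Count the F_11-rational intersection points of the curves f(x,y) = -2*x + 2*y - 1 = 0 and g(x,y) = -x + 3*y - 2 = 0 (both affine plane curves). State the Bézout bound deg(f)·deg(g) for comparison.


Common zeros: {(3, 9)}; count = 1; Bézout bound = 1.

deg(f) = 1, deg(g) = 1, so Bézout bound = 1.
Scan x ∈ F_11. For each x, list the y ∈ F_11 with f(x, y) ≡ 0 and those with g(x, y) ≡ 0 (mod 11); the common zeros in that column are the intersection.
  x = 0: f ≡ 0 at y ∈ {6}; g ≡ 0 at y ∈ {8}; common: ∅.
  x = 1: f ≡ 0 at y ∈ {7}; g ≡ 0 at y ∈ {1}; common: ∅.
  x = 2: f ≡ 0 at y ∈ {8}; g ≡ 0 at y ∈ {5}; common: ∅.
  x = 3: f ≡ 0 at y ∈ {9}; g ≡ 0 at y ∈ {9}; common: {9}.
  x = 4: f ≡ 0 at y ∈ {10}; g ≡ 0 at y ∈ {2}; common: ∅.
  x = 5: f ≡ 0 at y ∈ {0}; g ≡ 0 at y ∈ {6}; common: ∅.
  x = 6: f ≡ 0 at y ∈ {1}; g ≡ 0 at y ∈ {10}; common: ∅.
  x = 7: f ≡ 0 at y ∈ {2}; g ≡ 0 at y ∈ {3}; common: ∅.
  x = 8: f ≡ 0 at y ∈ {3}; g ≡ 0 at y ∈ {7}; common: ∅.
  x = 9: f ≡ 0 at y ∈ {4}; g ≡ 0 at y ∈ {0}; common: ∅.
  x = 10: f ≡ 0 at y ∈ {5}; g ≡ 0 at y ∈ {4}; common: ∅.
Collecting: common zeros = {(3, 9)}, so the count is 1.
Comparison with the Bézout bound: 1 ≤ 1 = deg(f)·deg(g), as expected for curves with no common component (the bound is attained).


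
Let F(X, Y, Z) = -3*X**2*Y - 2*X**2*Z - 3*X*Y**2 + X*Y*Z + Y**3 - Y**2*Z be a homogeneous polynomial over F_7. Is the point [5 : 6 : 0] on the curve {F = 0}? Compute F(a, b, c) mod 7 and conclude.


F(5,6,0) ≡ 3 (mod 7); P is NOT on the curve.

Evaluate F(5, 6, 0) term-by-term (mod 7).
  -3*X**2*Y ↦ -3·25·6·1 = -450
  -2*X**2*Z ↦ -2·25·1·0 = 0
  -3*X*Y**2 ↦ -3·5·36·1 = -540
  X*Y*Z ↦ 1·5·6·0 = 0
  Y**3 ↦ 1·1·216·1 = 216
  -Y**2*Z ↦ -1·1·36·0 = 0
Sum: F(5, 6, 0) = (-450) + (0) + (-540) + (0) + (216) + (0) = -774.
Reducing mod 7: -774 ≡ 3 (mod 7).
Since F(a, b, c) ≡ 3 ≠ 0 (mod 7), P does NOT lie on the curve.


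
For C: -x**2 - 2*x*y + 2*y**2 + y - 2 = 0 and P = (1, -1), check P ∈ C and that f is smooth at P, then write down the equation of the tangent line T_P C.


Tangent line at P: -5*y - 5 = 0.

Step 1: f(1, -1) = 0, so P lies on C.
Step 2: partial derivatives
  f_x(x, y) = -2*x - 2*y, f_y(x, y) = -2*x + 4*y + 1.
  f_x(P) = 0, f_y(P) = -5 (gradient nonzero, so P is smooth).
Step 3: tangent line at P: 0·(x − 1) + -5·(y − -1) = 0.
Expanding: -5*y - 5 = 0.


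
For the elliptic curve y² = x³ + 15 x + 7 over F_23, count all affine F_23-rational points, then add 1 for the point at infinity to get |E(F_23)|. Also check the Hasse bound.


Affine points = {(1, 0), (4, 4), (4, 19), (5, 0), (7, 8), (7, 15), (8, 8), (8, 15), (11, 10), (11, 13), (12, 11), (12, 12), (17, 0), (20, 2), (20, 21)}; affine count = 15; |E(F_23)| = 16.

Discriminant check: Δ ∝ 4a³ + 27b² = 4·15³ + 27·7² = 4·3375 + 27·49 ≡ 11 (mod 23). Nonzero ⇒ E is nonsingular.
For each x ∈ F_23, compute rhs = x³ + 15·x + 7 mod 23, then count y ∈ F_23 with y² ≡ rhs.
  x = 0: rhs = 7, matching y values: none (0 points).
  x = 1: rhs = 0, matching y values: 0 (1 points).
  x = 2: rhs = 22, matching y values: none (0 points).
  x = 3: rhs = 10, matching y values: none (0 points).
  x = 4: rhs = 16, matching y values: 4, 19 (2 points).
  x = 5: rhs = 0, matching y values: 0 (1 points).
  x = 6: rhs = 14, matching y values: none (0 points).
  x = 7: rhs = 18, matching y values: 8, 15 (2 points).
  x = 8: rhs = 18, matching y values: 8, 15 (2 points).
  x = 9: rhs = 20, matching y values: none (0 points).
  x = 10: rhs = 7, matching y values: none (0 points).
  x = 11: rhs = 8, matching y values: 10, 13 (2 points).
  x = 12: rhs = 6, matching y values: 11, 12 (2 points).
  x = 13: rhs = 7, matching y values: none (0 points).
  x = 14: rhs = 17, matching y values: none (0 points).
  x = 15: rhs = 19, matching y values: none (0 points).
  x = 16: rhs = 19, matching y values: none (0 points).
  x = 17: rhs = 0, matching y values: 0 (1 points).
  x = 18: rhs = 14, matching y values: none (0 points).
  x = 19: rhs = 21, matching y values: none (0 points).
  x = 20: rhs = 4, matching y values: 2, 21 (2 points).
  x = 21: rhs = 15, matching y values: none (0 points).
  x = 22: rhs = 14, matching y values: none (0 points).
Total affine count: 15.
Full point count |E(F_23)| = 15 + 1 = 16.
Hasse bound: |16 − (23+1)| = |-8| = 8 ≤ 2√23 ≈ 9.5917 ✓.


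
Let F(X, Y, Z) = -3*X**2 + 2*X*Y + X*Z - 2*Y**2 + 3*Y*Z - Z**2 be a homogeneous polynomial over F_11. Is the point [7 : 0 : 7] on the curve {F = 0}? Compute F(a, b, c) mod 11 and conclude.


F(7,0,7) ≡ 7 (mod 11); P is NOT on the curve.

Evaluate F(7, 0, 7) term-by-term (mod 11).
  -3*X**2 ↦ -3·49·1·1 = -147
  2*X*Y ↦ 2·7·0·1 = 0
  X*Z ↦ 1·7·1·7 = 49
  -2*Y**2 ↦ -2·1·0·1 = 0
  3*Y*Z ↦ 3·1·0·7 = 0
  -Z**2 ↦ -1·1·1·49 = -49
Sum: F(7, 0, 7) = (-147) + (0) + (49) + (0) + (0) + (-49) = -147.
Reducing mod 11: -147 ≡ 7 (mod 11).
Since F(a, b, c) ≡ 7 ≠ 0 (mod 11), P does NOT lie on the curve.


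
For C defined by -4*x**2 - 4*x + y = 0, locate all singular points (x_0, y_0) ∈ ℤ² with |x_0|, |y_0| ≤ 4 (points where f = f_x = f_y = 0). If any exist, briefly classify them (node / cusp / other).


No singular points in the scanned grid; C is smooth there.

Compute partial derivatives:
  f_x = -8*x - 4.
  f_y = 1.
f_y = 1 is a nonzero constant, so f_y never vanishes: no point (x, y) can satisfy f = f_x = f_y = 0. In particular no (x, y) ∈ {−4, ..., 4}² is singular; the curve is smooth.


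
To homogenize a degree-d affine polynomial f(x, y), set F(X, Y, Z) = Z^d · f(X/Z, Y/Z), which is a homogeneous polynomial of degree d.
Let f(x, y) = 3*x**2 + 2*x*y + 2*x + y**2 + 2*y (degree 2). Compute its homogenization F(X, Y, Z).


F(X, Y, Z) = 3*X**2 + 2*X*Y + 2*X*Z + Y**2 + 2*Y*Z

deg(f) = 2.
Substitute x = X/Z, y = Y/Z into f, then multiply by Z^2.
  monomial 3·x^2·y^0 ↦ 3·X^2·Y^0·Z^0.
  monomial 2·x^1·y^1 ↦ 2·X^1·Y^1·Z^0.
  monomial 2·x^1·y^0 ↦ 2·X^1·Y^0·Z^1.
  monomial 1·x^0·y^2 ↦ 1·X^0·Y^2·Z^0.
  monomial 2·x^0·y^1 ↦ 2·X^0·Y^1·Z^1.
Collecting: F(X, Y, Z) = 3*X**2 + 2*X*Y + 2*X*Z + Y**2 + 2*Y*Z.


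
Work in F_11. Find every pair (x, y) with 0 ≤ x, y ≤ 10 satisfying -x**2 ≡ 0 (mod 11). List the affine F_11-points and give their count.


Affine F_11-points: {(0, 0), (0, 1), (0, 2), (0, 3), (0, 4), (0, 5), (0, 6), (0, 7), (0, 8), (0, 9), (0, 10)}; count = 11.

For each of the 121 pairs (x, y) ∈ F_11², evaluate f(x, y) mod 11. Record the zeros.
  x = 0: [0↦0, 1↦0, 2↦0, 3↦0, 4↦0, 5↦0, 6↦0, 7↦0, 8↦0, 9↦0, 10↦0]  zeros at y ∈ {0, 1, 2, 3, 4, 5, 6, 7, 8, 9, 10}
  x = 1: [0↦10, 1↦10, 2↦10, 3↦10, 4↦10, 5↦10, 6↦10, 7↦10, 8↦10, 9↦10, 10↦10]  zeros at y ∈ ∅
  x = 2: [0↦7, 1↦7, 2↦7, 3↦7, 4↦7, 5↦7, 6↦7, 7↦7, 8↦7, 9↦7, 10↦7]  zeros at y ∈ ∅
  x = 3: [0↦2, 1↦2, 2↦2, 3↦2, 4↦2, 5↦2, 6↦2, 7↦2, 8↦2, 9↦2, 10↦2]  zeros at y ∈ ∅
  x = 4: [0↦6, 1↦6, 2↦6, 3↦6, 4↦6, 5↦6, 6↦6, 7↦6, 8↦6, 9↦6, 10↦6]  zeros at y ∈ ∅
  x = 5: [0↦8, 1↦8, 2↦8, 3↦8, 4↦8, 5↦8, 6↦8, 7↦8, 8↦8, 9↦8, 10↦8]  zeros at y ∈ ∅
  x = 6: [0↦8, 1↦8, 2↦8, 3↦8, 4↦8, 5↦8, 6↦8, 7↦8, 8↦8, 9↦8, 10↦8]  zeros at y ∈ ∅
  x = 7: [0↦6, 1↦6, 2↦6, 3↦6, 4↦6, 5↦6, 6↦6, 7↦6, 8↦6, 9↦6, 10↦6]  zeros at y ∈ ∅
  x = 8: [0↦2, 1↦2, 2↦2, 3↦2, 4↦2, 5↦2, 6↦2, 7↦2, 8↦2, 9↦2, 10↦2]  zeros at y ∈ ∅
  x = 9: [0↦7, 1↦7, 2↦7, 3↦7, 4↦7, 5↦7, 6↦7, 7↦7, 8↦7, 9↦7, 10↦7]  zeros at y ∈ ∅
  x = 10: [0↦10, 1↦10, 2↦10, 3↦10, 4↦10, 5↦10, 6↦10, 7↦10, 8↦10, 9↦10, 10↦10]  zeros at y ∈ ∅
Collecting zeros: affine points = {(0, 0), (0, 1), (0, 2), (0, 3), (0, 4), (0, 5), (0, 6), (0, 7), (0, 8), (0, 9), (0, 10)}.
Total count |C(F_11)_aff| = 11.


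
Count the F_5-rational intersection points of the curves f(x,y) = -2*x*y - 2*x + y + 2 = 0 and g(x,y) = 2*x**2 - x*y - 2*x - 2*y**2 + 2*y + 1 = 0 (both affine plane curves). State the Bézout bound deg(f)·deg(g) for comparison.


Common zeros: ∅; count = 0; Bézout bound = 4.

deg(f) = 2, deg(g) = 2, so Bézout bound = 4.
Scan x ∈ F_5. For each x, list the y ∈ F_5 with f(x, y) ≡ 0 and those with g(x, y) ≡ 0 (mod 5); the common zeros in that column are the intersection.
  x = 0: f ≡ 0 at y ∈ {3}; g ≡ 0 at y ∈ ∅; common: ∅.
  x = 1: f ≡ 0 at y ∈ {0}; g ≡ 0 at y ∈ {1, 2}; common: ∅.
  x = 2: f ≡ 0 at y ∈ {1}; g ≡ 0 at y ∈ {0}; common: ∅.
  x = 3: f ≡ 0 at y ∈ ∅; g ≡ 0 at y ∈ {1}; common: ∅.
  x = 4: f ≡ 0 at y ∈ {2}; g ≡ 0 at y ∈ {0, 4}; common: ∅.
Collecting: common zeros = ∅, so the count is 0.
Comparison with the Bézout bound: 0 ≤ 4 = deg(f)·deg(g), as expected for curves with no common component (the affine F_5-count falls short of the bound because intersections may lie at infinity, over extension fields, or carry multiplicity).


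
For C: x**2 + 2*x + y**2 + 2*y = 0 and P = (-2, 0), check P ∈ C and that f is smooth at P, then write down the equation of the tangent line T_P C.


Tangent line at P: -2*x + 2*y - 4 = 0.

Step 1: f(-2, 0) = 0, so P lies on C.
Step 2: partial derivatives
  f_x(x, y) = 2*x + 2, f_y(x, y) = 2*y + 2.
  f_x(P) = -2, f_y(P) = 2 (gradient nonzero, so P is smooth).
Step 3: tangent line at P: -2·(x − -2) + 2·(y − 0) = 0.
Expanding: -2*x + 2*y - 4 = 0.


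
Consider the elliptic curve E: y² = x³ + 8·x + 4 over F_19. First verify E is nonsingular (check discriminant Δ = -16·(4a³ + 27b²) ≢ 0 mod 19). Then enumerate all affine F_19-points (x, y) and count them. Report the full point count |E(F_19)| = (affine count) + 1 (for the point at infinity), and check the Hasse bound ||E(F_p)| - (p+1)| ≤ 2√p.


Affine points = {(0, 2), (0, 17), (2, 3), (2, 16), (3, 6), (3, 13), (4, 9), (4, 10), (5, 6), (5, 13), (7, 2), (7, 17), (9, 8), (9, 11), (10, 1), (10, 18), (11, 6), (11, 13), (12, 2), (12, 17), (13, 5), (13, 14)}; affine count = 22; |E(F_19)| = 23.

Discriminant check: Δ ∝ 4a³ + 27b² = 4·8³ + 27·4² = 4·512 + 27·16 ≡ 10 (mod 19). Nonzero ⇒ E is nonsingular.
For each x ∈ F_19, compute rhs = x³ + 8·x + 4 mod 19, then count y ∈ F_19 with y² ≡ rhs.
  x = 0: rhs = 4, matching y values: 2, 17 (2 points).
  x = 1: rhs = 13, matching y values: none (0 points).
  x = 2: rhs = 9, matching y values: 3, 16 (2 points).
  x = 3: rhs = 17, matching y values: 6, 13 (2 points).
  x = 4: rhs = 5, matching y values: 9, 10 (2 points).
  x = 5: rhs = 17, matching y values: 6, 13 (2 points).
  x = 6: rhs = 2, matching y values: none (0 points).
  x = 7: rhs = 4, matching y values: 2, 17 (2 points).
  x = 8: rhs = 10, matching y values: none (0 points).
  x = 9: rhs = 7, matching y values: 8, 11 (2 points).
  x = 10: rhs = 1, matching y values: 1, 18 (2 points).
  x = 11: rhs = 17, matching y values: 6, 13 (2 points).
  x = 12: rhs = 4, matching y values: 2, 17 (2 points).
  x = 13: rhs = 6, matching y values: 5, 14 (2 points).
  x = 14: rhs = 10, matching y values: none (0 points).
  x = 15: rhs = 3, matching y values: none (0 points).
  x = 16: rhs = 10, matching y values: none (0 points).
  x = 17: rhs = 18, matching y values: none (0 points).
  x = 18: rhs = 14, matching y values: none (0 points).
Total affine count: 22.
Full point count |E(F_19)| = 22 + 1 = 23.
Hasse bound: |23 − (19+1)| = |3| = 3 ≤ 2√19 ≈ 8.7178 ✓.


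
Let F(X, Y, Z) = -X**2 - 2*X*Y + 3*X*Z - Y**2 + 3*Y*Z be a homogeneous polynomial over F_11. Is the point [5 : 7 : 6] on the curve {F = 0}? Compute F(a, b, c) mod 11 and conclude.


F(5,7,6) ≡ 6 (mod 11); P is NOT on the curve.

Evaluate F(5, 7, 6) term-by-term (mod 11).
  -X**2 ↦ -1·25·1·1 = -25
  -2*X*Y ↦ -2·5·7·1 = -70
  3*X*Z ↦ 3·5·1·6 = 90
  -Y**2 ↦ -1·1·49·1 = -49
  3*Y*Z ↦ 3·1·7·6 = 126
Sum: F(5, 7, 6) = (-25) + (-70) + (90) + (-49) + (126) = 72.
Reducing mod 11: 72 ≡ 6 (mod 11).
Since F(a, b, c) ≡ 6 ≠ 0 (mod 11), P does NOT lie on the curve.


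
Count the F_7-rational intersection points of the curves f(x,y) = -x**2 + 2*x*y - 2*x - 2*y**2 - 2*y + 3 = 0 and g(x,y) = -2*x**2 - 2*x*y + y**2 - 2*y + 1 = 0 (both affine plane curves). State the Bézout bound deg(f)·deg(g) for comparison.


Common zeros: {(5, 5)}; count = 1; Bézout bound = 4.

deg(f) = 2, deg(g) = 2, so Bézout bound = 4.
Scan x ∈ F_7. For each x, list the y ∈ F_7 with f(x, y) ≡ 0 and those with g(x, y) ≡ 0 (mod 7); the common zeros in that column are the intersection.
  x = 0: f ≡ 0 at y ∈ {3}; g ≡ 0 at y ∈ {1}; common: ∅.
  x = 1: f ≡ 0 at y ∈ {0}; g ≡ 0 at y ∈ ∅; common: ∅.
  x = 2: f ≡ 0 at y ∈ ∅; g ≡ 0 at y ∈ {0, 6}; common: ∅.
  x = 3: f ≡ 0 at y ∈ {4, 5}; g ≡ 0 at y ∈ ∅; common: ∅.
  x = 4: f ≡ 0 at y ∈ {0, 3}; g ≡ 0 at y ∈ {5}; common: ∅.
  x = 5: f ≡ 0 at y ∈ {5, 6}; g ≡ 0 at y ∈ {0, 5}; common: {5}.
  x = 6: f ≡ 0 at y ∈ ∅; g ≡ 0 at y ∈ {1, 6}; common: ∅.
Collecting: common zeros = {(5, 5)}, so the count is 1.
Comparison with the Bézout bound: 1 ≤ 4 = deg(f)·deg(g), as expected for curves with no common component (the affine F_7-count falls short of the bound because intersections may lie at infinity, over extension fields, or carry multiplicity).


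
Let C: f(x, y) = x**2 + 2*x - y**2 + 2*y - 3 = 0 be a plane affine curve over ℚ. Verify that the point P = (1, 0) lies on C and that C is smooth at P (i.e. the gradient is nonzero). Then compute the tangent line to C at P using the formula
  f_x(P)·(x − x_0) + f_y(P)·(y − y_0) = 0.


Tangent line at P: 4*x + 2*y - 4 = 0.

Step 1: f(1, 0) = 0, so P lies on C.
Step 2: partial derivatives
  f_x(x, y) = 2*x + 2, f_y(x, y) = 2 - 2*y.
  f_x(P) = 4, f_y(P) = 2 (gradient nonzero, so P is smooth).
Step 3: tangent line at P: 4·(x − 1) + 2·(y − 0) = 0.
Expanding: 4*x + 2*y - 4 = 0.


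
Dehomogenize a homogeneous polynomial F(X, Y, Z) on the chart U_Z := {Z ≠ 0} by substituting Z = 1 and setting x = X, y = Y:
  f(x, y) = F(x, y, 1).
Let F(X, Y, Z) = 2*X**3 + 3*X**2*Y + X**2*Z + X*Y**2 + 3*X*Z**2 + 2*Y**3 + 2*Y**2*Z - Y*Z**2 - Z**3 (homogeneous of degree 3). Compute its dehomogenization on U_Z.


f(x, y) = 2*x**3 + 3*x**2*y + x**2 + x*y**2 + 3*x + 2*y**3 + 2*y**2 - y - 1

On U_Z we set Z = 1. Each monomial c·X^i·Y^j·Z^k in F becomes c·x^i·y^j·1^k = c·x^i·y^j.
Substituting Z = 1: F(X, Y, 1) = 2*x**3 + 3*x**2*y + x**2 + x*y**2 + 3*x + 2*y**3 + 2*y**2 - y - 1.
Note: deg(f) ≤ deg(F) = 3; strict inequality happens when F is divisible by Z (lost terms).
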